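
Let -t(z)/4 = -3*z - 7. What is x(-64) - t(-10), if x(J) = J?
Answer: 28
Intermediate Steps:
t(z) = 28 + 12*z (t(z) = -4*(-3*z - 7) = -4*(-7 - 3*z) = 28 + 12*z)
x(-64) - t(-10) = -64 - (28 + 12*(-10)) = -64 - (28 - 120) = -64 - 1*(-92) = -64 + 92 = 28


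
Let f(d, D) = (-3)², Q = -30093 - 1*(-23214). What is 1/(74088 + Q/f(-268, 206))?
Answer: 3/219971 ≈ 1.3638e-5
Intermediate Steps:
Q = -6879 (Q = -30093 + 23214 = -6879)
f(d, D) = 9
1/(74088 + Q/f(-268, 206)) = 1/(74088 - 6879/9) = 1/(74088 - 6879*⅑) = 1/(74088 - 2293/3) = 1/(219971/3) = 3/219971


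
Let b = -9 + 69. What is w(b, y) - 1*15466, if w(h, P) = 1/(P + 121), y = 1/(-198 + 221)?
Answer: -43057321/2784 ≈ -15466.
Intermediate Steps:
b = 60
y = 1/23 ≈ 0.043478
w(h, P) = 1/(121 + P)
w(b, y) - 1*15466 = 1/(121 + 1/23) - 1*15466 = 1/(2784/23) - 15466 = 23/2784 - 15466 = -43057321/2784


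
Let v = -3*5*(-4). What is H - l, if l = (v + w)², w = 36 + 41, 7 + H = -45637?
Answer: -64413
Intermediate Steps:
H = -45644 (H = -7 - 45637 = -45644)
v = 60 (v = -15*(-4) = 60)
w = 77
l = 18769 (l = (60 + 77)² = 137² = 18769)
H - l = -45644 - 1*18769 = -45644 - 18769 = -64413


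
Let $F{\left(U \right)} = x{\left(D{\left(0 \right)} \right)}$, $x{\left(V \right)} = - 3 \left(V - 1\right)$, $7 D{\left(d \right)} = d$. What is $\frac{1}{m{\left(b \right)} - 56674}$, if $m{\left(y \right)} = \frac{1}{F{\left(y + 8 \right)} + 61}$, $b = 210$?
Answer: $- \frac{64}{3627135} \approx -1.7645 \cdot 10^{-5}$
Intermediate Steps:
$D{\left(d \right)} = \frac{d}{7}$
$x{\left(V \right)} = 3 - 3 V$ ($x{\left(V \right)} = - 3 \left(-1 + V\right) = 3 - 3 V$)
$F{\left(U \right)} = 3$ ($F{\left(U \right)} = 3 - 3 \cdot \frac{1}{7} \cdot 0 = 3 - 0 = 3 + 0 = 3$)
$m{\left(y \right)} = \frac{1}{64}$ ($m{\left(y \right)} = \frac{1}{3 + 61} = \frac{1}{64}$)
$\frac{1}{m{\left(b \right)} - 56674} = \frac{1}{\frac{1}{64} - 56674} = \frac{1}{- \frac{3627135}{64}} = - \frac{64}{3627135}$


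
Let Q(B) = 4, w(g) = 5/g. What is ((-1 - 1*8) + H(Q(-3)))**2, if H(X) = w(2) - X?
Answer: 441/4 ≈ 110.25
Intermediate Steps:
H(X) = 5/2 - X
((-1 - 1*8) + H(Q(-3)))**2 = ((-1 - 1*8) + (5/2 - 1*4))**2 = ((-1 - 8) + (5/2 - 4))**2 = (-9 - 3/2)**2 = (-21/2)**2 = 441/4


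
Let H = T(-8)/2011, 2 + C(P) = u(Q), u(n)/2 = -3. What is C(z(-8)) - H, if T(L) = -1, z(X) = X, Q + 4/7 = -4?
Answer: -16087/2011 ≈ -7.9995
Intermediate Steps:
Q = -32/7 (Q = -4/7 - 4 = -32/7 ≈ -4.5714)
u(n) = -6 (u(n) = 2*(-3) = -6)
C(P) = -8 (C(P) = -2 - 6 = -8)
H = -1/2011 ≈ -0.00049726
C(z(-8)) - H = -8 - 1*(-1/2011) = -8 + 1/2011 = -16087/2011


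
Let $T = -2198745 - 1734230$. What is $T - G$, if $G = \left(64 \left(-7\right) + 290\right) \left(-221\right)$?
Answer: $-3967893$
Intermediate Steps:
$T = -3932975$ ($T = -2198745 - 1734230 = -3932975$)
$G = 34918$ ($G = \left(-448 + 290\right) \left(-221\right) = \left(-158\right) \left(-221\right) = 34918$)
$T - G = -3932975 - 34918 = -3967893$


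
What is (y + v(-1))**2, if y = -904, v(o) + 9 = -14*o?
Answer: 808201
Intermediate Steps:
v(o) = -9 - 14*o
(y + v(-1))**2 = (-904 + (-9 - 14*(-1)))**2 = (-904 + (-9 + 14))**2 = (-904 + 5)**2 = (-899)**2 = 808201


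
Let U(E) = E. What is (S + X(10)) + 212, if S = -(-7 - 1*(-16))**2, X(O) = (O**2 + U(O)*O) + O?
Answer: 341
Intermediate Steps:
X(O) = O + 2*O**2 (X(O) = (O**2 + O*O) + O = (O**2 + O**2) + O = 2*O**2 + O = O + 2*O**2)
S = -81 (S = -(-7 + 16)**2 = -1*9**2 = -1*81 = -81)
(S + X(10)) + 212 = (-81 + 10*(1 + 2*10)) + 212 = (-81 + 10*(1 + 20)) + 212 = (-81 + 10*21) + 212 = (-81 + 210) + 212 = 129 + 212 = 341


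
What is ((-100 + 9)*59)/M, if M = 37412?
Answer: -5369/37412 ≈ -0.14351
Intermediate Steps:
((-100 + 9)*59)/M = ((-100 + 9)*59)/37412 = -91*59*(1/37412) = -5369*1/37412 = -5369/37412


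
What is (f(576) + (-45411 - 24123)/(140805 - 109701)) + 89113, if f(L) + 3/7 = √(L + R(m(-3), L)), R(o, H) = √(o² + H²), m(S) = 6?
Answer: 1077878623/12096 + √(576 + 6*√9217) ≈ 89144.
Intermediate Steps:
R(o, H) = √(H² + o²)
f(L) = -3/7 + √(L + √(36 + L²)) (f(L) = -3/7 + √(L + √(L² + 6²)) = -3/7 + √(L + √(L² + 36)) = -3/7 + √(L + √(36 + L²)))
(f(576) + (-45411 - 24123)/(140805 - 109701)) + 89113 = ((-3/7 + √(576 + √(36 + 576²))) + (-45411 - 24123)/(140805 - 109701)) + 89113 = ((-3/7 + √(576 + √(36 + 331776))) - 69534/31104) + 89113 = ((-3/7 + √(576 + √331812)) - 69534*1/31104) + 89113 = ((-3/7 + √(576 + 6*√9217)) - 3863/1728) + 89113 = (-32225/12096 + √(576 + 6*√9217)) + 89113 = 1077878623/12096 + √(576 + 6*√9217)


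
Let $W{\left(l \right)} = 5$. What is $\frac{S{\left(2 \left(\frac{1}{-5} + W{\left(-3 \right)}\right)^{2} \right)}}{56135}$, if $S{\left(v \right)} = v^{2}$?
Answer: $\frac{1327104}{35084375} \approx 0.037826$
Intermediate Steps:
$\frac{S{\left(2 \left(\frac{1}{-5} + W{\left(-3 \right)}\right)^{2} \right)}}{56135} = \frac{\left(2 \left(\frac{1}{-5} + 5\right)^{2}\right)^{2}}{56135} = \left(2 \left(- \frac{1}{5} + 5\right)^{2}\right)^{2} \cdot \frac{1}{56135} = \left(2 \left(\frac{24}{5}\right)^{2}\right)^{2} \cdot \frac{1}{56135} = \left(2 \cdot \frac{576}{25}\right)^{2} \cdot \frac{1}{56135} = \left(\frac{1152}{25}\right)^{2} \cdot \frac{1}{56135} = \frac{1327104}{625} \cdot \frac{1}{56135} = \frac{1327104}{35084375}$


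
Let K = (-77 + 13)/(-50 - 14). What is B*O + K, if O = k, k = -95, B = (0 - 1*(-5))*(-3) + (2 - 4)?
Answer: 1616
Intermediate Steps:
B = -17 (B = (0 + 5)*(-3) - 2 = 5*(-3) - 2 = -15 - 2 = -17)
O = -95
K = 1 (K = -64/(-64) = -64*(-1/64) = 1)
B*O + K = -17*(-95) + 1 = 1615 + 1 = 1616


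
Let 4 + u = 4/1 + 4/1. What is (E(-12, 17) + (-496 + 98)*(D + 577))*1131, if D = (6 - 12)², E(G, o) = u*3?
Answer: -275921022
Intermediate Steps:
u = 4 (u = -4 + (4/1 + 4/1) = -4 + (4*1 + 4*1) = -4 + (4 + 4) = -4 + 8 = 4)
E(G, o) = 12 (E(G, o) = 4*3 = 12)
D = 36 (D = (-6)² = 36)
(E(-12, 17) + (-496 + 98)*(D + 577))*1131 = (12 + (-496 + 98)*(36 + 577))*1131 = (12 - 398*613)*1131 = (12 - 243974)*1131 = -243962*1131 = -275921022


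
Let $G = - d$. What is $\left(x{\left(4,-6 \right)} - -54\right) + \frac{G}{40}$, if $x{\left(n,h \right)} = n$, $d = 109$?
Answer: $\frac{2211}{40} \approx 55.275$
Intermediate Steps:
$G = -109$ ($G = \left(-1\right) 109 = -109$)
$\left(x{\left(4,-6 \right)} - -54\right) + \frac{G}{40} = \left(4 - -54\right) - \frac{109}{40} = \left(4 + 54\right) - \frac{109}{40} = 58 - \frac{109}{40} = \frac{2211}{40}$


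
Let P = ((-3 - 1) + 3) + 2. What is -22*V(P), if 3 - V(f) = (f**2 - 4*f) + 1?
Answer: -110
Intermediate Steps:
P = 1 (P = (-4 + 3) + 2 = -1 + 2 = 1)
V(f) = 2 - f**2 + 4*f (V(f) = 3 - ((f**2 - 4*f) + 1) = 3 - (1 + f**2 - 4*f) = 3 + (-1 - f**2 + 4*f) = 2 - f**2 + 4*f)
-22*V(P) = -22*(2 - 1*1**2 + 4*1) = -22*(2 - 1*1 + 4) = -22*(2 - 1 + 4) = -22*5 = -110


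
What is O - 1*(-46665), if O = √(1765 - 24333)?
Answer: 46665 + 2*I*√5642 ≈ 46665.0 + 150.23*I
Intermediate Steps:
O = 2*I*√5642 (O = √(-22568) = 2*I*√5642 ≈ 150.23*I)
O - 1*(-46665) = 2*I*√5642 - 1*(-46665) = 2*I*√5642 + 46665 = 46665 + 2*I*√5642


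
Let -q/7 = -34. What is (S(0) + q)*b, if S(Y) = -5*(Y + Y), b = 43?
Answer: 10234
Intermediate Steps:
S(Y) = -10*Y
q = 238 (q = -7*(-34) = 238)
(S(0) + q)*b = (-10*0 + 238)*43 = (0 + 238)*43 = 238*43 = 10234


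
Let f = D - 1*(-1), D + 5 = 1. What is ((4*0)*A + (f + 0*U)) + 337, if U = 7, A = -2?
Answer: 334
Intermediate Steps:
D = -4 (D = -5 + 1 = -4)
f = -3 (f = -4 - 1*(-1) = -4 + 1 = -3)
((4*0)*A + (f + 0*U)) + 337 = ((4*0)*(-2) + (-3 + 0*7)) + 337 = (0*(-2) + (-3 + 0)) + 337 = (0 - 3) + 337 = -3 + 337 = 334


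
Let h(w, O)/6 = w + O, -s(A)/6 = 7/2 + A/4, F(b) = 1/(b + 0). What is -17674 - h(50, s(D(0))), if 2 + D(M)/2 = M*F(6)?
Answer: -17884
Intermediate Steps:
F(b) = 1/b
D(M) = -4 + M/3 (D(M) = -4 + 2*(M/6) = -4 + M/3)
s(A) = -21 - 3*A/2 (s(A) = -6*(7/2 + A/4) = -21 - 3*A/2)
h(w, O) = 6*O + 6*w (h(w, O) = 6*(w + O) = 6*(O + w) = 6*O + 6*w)
-17674 - h(50, s(D(0))) = -17674 - (6*(-21 - 3*(-4 + (⅓)*0)/2) + 6*50) = -17674 - (6*(-21 - 3*(-4 + 0)/2) + 300) = -17674 - (6*(-21 - 3/2*(-4)) + 300) = -17674 - (6*(-21 + 6) + 300) = -17674 - (6*(-15) + 300) = -17674 - (-90 + 300) = -17674 - 1*210 = -17674 - 210 = -17884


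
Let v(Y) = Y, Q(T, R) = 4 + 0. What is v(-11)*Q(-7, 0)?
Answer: -44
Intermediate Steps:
Q(T, R) = 4
v(-11)*Q(-7, 0) = -11*4 = -44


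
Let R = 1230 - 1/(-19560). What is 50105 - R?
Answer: 955994999/19560 ≈ 48875.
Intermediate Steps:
R = 24058801/19560 (R = 1230 - 1*(-1/19560) = 1230 + 1/19560 = 24058801/19560 ≈ 1230.0)
50105 - R = 50105 - 1*24058801/19560 = 50105 - 24058801/19560 = 955994999/19560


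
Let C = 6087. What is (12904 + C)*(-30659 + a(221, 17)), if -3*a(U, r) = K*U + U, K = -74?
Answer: -1440353404/3 ≈ -4.8012e+8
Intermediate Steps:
a(U, r) = 73*U/3 (a(U, r) = -(-74*U + U)/3 = -(-73)*U/3 = 73*U/3)
(12904 + C)*(-30659 + a(221, 17)) = (12904 + 6087)*(-30659 + (73/3)*221) = 18991*(-30659 + 16133/3) = 18991*(-75844/3) = -1440353404/3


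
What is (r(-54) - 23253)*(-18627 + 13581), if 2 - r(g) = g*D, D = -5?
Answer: 118686966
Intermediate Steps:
r(g) = 2 + 5*g (r(g) = 2 - g*(-5) = 2 - (-5)*g = 2 + 5*g)
(r(-54) - 23253)*(-18627 + 13581) = ((2 + 5*(-54)) - 23253)*(-18627 + 13581) = ((2 - 270) - 23253)*(-5046) = (-268 - 23253)*(-5046) = -23521*(-5046) = 118686966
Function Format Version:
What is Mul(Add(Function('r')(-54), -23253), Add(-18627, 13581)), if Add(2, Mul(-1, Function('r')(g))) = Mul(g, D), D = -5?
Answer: 118686966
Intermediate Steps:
Function('r')(g) = Add(2, Mul(5, g)) (Function('r')(g) = Add(2, Mul(-1, Mul(g, -5))) = Add(2, Mul(-1, Mul(-5, g))) = Add(2, Mul(5, g)))
Mul(Add(Function('r')(-54), -23253), Add(-18627, 13581)) = Mul(Add(Add(2, Mul(5, -54)), -23253), Add(-18627, 13581)) = Mul(Add(Add(2, -270), -23253), -5046) = Mul(Add(-268, -23253), -5046) = Mul(-23521, -5046) = 118686966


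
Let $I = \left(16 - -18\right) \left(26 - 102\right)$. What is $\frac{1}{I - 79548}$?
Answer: $- \frac{1}{82132} \approx -1.2176 \cdot 10^{-5}$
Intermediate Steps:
$I = -2584$ ($I = \left(16 + 18\right) \left(-76\right) = 34 \left(-76\right) = -2584$)
$\frac{1}{I - 79548} = \frac{1}{-2584 - 79548} = \frac{1}{-82132} = - \frac{1}{82132}$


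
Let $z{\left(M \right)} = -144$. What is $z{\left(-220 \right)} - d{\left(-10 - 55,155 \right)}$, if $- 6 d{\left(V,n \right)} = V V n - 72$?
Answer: $\frac{653939}{6} \approx 1.0899 \cdot 10^{5}$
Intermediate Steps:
$d{\left(V,n \right)} = 12 - \frac{n V^{2}}{6}$ ($d{\left(V,n \right)} = - \frac{V V n - 72}{6} = - \frac{V^{2} n - 72}{6} = - \frac{n V^{2} - 72}{6} = - \frac{-72 + n V^{2}}{6} = 12 - \frac{n V^{2}}{6}$)
$z{\left(-220 \right)} - d{\left(-10 - 55,155 \right)} = -144 - \left(12 - \frac{155 \left(-10 - 55\right)^{2}}{6}\right) = -144 - \left(12 - \frac{155 \left(-65\right)^{2}}{6}\right) = -144 - \left(12 - \frac{155}{6} \cdot 4225\right) = -144 - \left(12 - \frac{654875}{6}\right) = -144 - - \frac{654803}{6} = -144 + \frac{654803}{6} = \frac{653939}{6}$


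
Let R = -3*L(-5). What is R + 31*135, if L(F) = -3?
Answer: 4194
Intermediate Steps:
R = 9 (R = -3*(-3) = 9)
R + 31*135 = 9 + 31*135 = 9 + 4185 = 4194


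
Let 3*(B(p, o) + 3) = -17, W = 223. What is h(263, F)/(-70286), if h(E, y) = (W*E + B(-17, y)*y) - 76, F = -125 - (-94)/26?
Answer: -59625/70286 ≈ -0.84832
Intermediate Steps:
B(p, o) = -26/3 (B(p, o) = -3 + (1/3)*(-17) = -3 - 17/3 = -26/3)
F = -1578/13 (F = -125 - (-94)/26 = -125 - 1*(-47/13) = -125 + 47/13 = -1578/13 ≈ -121.38)
h(E, y) = -76 + 223*E - 26*y/3 (h(E, y) = (223*E - 26*y/3) - 76 = -76 + 223*E - 26*y/3)
h(263, F)/(-70286) = (-76 + 223*263 - 26/3*(-1578/13))/(-70286) = (-76 + 58649 + 1052)*(-1/70286) = 59625*(-1/70286) = -59625/70286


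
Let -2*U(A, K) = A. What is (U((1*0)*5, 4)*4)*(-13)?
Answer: 0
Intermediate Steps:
U(A, K) = -A/2
(U((1*0)*5, 4)*4)*(-13) = (-1*0*5/2*4)*(-13) = (-0*5*4)*(-13) = (-½*0*4)*(-13) = (0*4)*(-13) = 0*(-13) = 0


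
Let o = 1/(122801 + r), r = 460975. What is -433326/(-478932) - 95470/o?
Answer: -4448727086667619/79822 ≈ -5.5733e+10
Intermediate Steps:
o = 1/583776 (o = 1/(122801 + 460975) = 1/583776 ≈ 1.7130e-6)
-433326/(-478932) - 95470/o = -433326/(-478932) - 95470/1/583776 = -433326*(-1/478932) - 95470*583776 = 72221/79822 - 55733094720 = -4448727086667619/79822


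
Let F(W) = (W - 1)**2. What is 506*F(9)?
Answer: 32384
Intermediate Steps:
F(W) = (-1 + W)**2
506*F(9) = 506*(-1 + 9)**2 = 506*8**2 = 506*64 = 32384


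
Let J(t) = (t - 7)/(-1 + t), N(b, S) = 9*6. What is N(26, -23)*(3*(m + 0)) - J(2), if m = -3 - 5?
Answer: -1291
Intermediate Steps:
N(b, S) = 54
m = -8
J(t) = (-7 + t)/(-1 + t)
N(26, -23)*(3*(m + 0)) - J(2) = 54*(3*(-8 + 0)) - (-7 + 2)/(-1 + 2) = 54*(3*(-8)) - (-5)/1 = 54*(-24) - (-5) = -1296 - 1*(-5) = -1296 + 5 = -1291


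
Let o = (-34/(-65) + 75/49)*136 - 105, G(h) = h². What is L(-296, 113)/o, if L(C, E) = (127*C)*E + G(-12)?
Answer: -13529090120/555151 ≈ -24370.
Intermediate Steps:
o = 555151/3185 (o = (-34*(-1/65) + 75*(1/49))*136 - 105 = (34/65 + 75/49)*136 - 105 = (6541/3185)*136 - 105 = 889576/3185 - 105 = 555151/3185 ≈ 174.30)
L(C, E) = 144 + 127*C*E (L(C, E) = (127*C)*E + (-12)² = 127*C*E + 144 = 144 + 127*C*E)
L(-296, 113)/o = (144 + 127*(-296)*113)/(555151/3185) = (144 - 4247896)*(3185/555151) = -4247752*3185/555151 = -13529090120/555151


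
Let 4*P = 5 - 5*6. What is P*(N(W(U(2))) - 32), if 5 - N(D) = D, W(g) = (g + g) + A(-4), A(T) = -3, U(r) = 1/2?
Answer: 625/4 ≈ 156.25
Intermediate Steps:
U(r) = 1/2
W(g) = -3 + 2*g (W(g) = (g + g) - 3 = 2*g - 3 = -3 + 2*g)
N(D) = 5 - D
P = -25/4 (P = (5 - 5*6)/4 = (5 - 30)/4 = (1/4)*(-25) = -25/4 ≈ -6.2500)
P*(N(W(U(2))) - 32) = -25*((5 - (-3 + 2*(1/2))) - 32)/4 = -25*((5 - (-3 + 1)) - 32)/4 = -25*((5 - 1*(-2)) - 32)/4 = -25*((5 + 2) - 32)/4 = -25*(7 - 32)/4 = -25/4*(-25) = 625/4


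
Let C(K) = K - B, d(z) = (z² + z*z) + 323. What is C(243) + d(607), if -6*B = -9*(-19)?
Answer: 1474985/2 ≈ 7.3749e+5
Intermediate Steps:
d(z) = 323 + 2*z² (d(z) = (z² + z²) + 323 = 2*z² + 323 = 323 + 2*z²)
B = -57/2 (B = -(-3)*(-19)/2 = -⅙*171 = -57/2 ≈ -28.500)
C(K) = 57/2 + K (C(K) = K - 1*(-57/2) = K + 57/2 = 57/2 + K)
C(243) + d(607) = (57/2 + 243) + (323 + 2*607²) = 543/2 + (323 + 2*368449) = 543/2 + (323 + 736898) = 543/2 + 737221 = 1474985/2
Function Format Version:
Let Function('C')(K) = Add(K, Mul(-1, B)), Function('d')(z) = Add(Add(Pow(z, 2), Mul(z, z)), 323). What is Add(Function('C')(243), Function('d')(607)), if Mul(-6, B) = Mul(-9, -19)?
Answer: Rational(1474985, 2) ≈ 7.3749e+5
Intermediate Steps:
Function('d')(z) = Add(323, Mul(2, Pow(z, 2))) (Function('d')(z) = Add(Add(Pow(z, 2), Pow(z, 2)), 323) = Add(Mul(2, Pow(z, 2)), 323) = Add(323, Mul(2, Pow(z, 2))))
B = Rational(-57, 2) (B = Mul(Rational(-1, 6), Mul(-9, -19)) = Mul(Rational(-1, 6), 171) = Rational(-57, 2) ≈ -28.500)
Function('C')(K) = Add(Rational(57, 2), K) (Function('C')(K) = Add(K, Mul(-1, Rational(-57, 2))) = Add(K, Rational(57, 2)) = Add(Rational(57, 2), K))
Add(Function('C')(243), Function('d')(607)) = Add(Add(Rational(57, 2), 243), Add(323, Mul(2, Pow(607, 2)))) = Add(Rational(543, 2), Add(323, Mul(2, 368449))) = Add(Rational(543, 2), Add(323, 736898)) = Add(Rational(543, 2), 737221) = Rational(1474985, 2)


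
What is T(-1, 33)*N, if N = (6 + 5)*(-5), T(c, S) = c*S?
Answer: 1815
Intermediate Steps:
T(c, S) = S*c
N = -55 (N = 11*(-5) = -55)
T(-1, 33)*N = (33*(-1))*(-55) = -33*(-55) = 1815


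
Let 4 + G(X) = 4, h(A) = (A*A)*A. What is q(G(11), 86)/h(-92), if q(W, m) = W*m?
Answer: 0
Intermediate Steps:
h(A) = A**3 (h(A) = A**2*A = A**3)
G(X) = 0 (G(X) = -4 + 4 = 0)
q(G(11), 86)/h(-92) = (0*86)/((-92)**3) = 0/(-778688) = 0*(-1/778688) = 0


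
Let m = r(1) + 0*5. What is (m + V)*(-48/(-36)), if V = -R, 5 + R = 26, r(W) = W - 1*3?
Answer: -92/3 ≈ -30.667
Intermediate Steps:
r(W) = -3 + W (r(W) = W - 3 = -3 + W)
R = 21 (R = -5 + 26 = 21)
m = -2 (m = (-3 + 1) + 0*5 = -2 + 0 = -2)
V = -21 (V = -1*21 = -21)
(m + V)*(-48/(-36)) = (-2 - 21)*(-48/(-36)) = -(-1104)*(-1)/36 = -23*4/3 = -92/3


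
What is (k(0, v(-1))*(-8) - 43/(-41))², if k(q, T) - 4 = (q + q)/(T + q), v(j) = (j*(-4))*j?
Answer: 1610361/1681 ≈ 957.98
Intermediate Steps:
v(j) = -4*j² (v(j) = (-4*j)*j = -4*j²)
k(q, T) = 4 + 2*q/(T + q) (k(q, T) = 4 + (q + q)/(T + q) = 4 + (2*q)/(T + q) = 4 + 2*q/(T + q))
(k(0, v(-1))*(-8) - 43/(-41))² = ((2*(2*(-4*(-1)²) + 3*0)/(-4*(-1)² + 0))*(-8) - 43/(-41))² = ((2*(2*(-4*1) + 0)/(-4*1 + 0))*(-8) - 43*(-1/41))² = ((2*(2*(-4) + 0)/(-4 + 0))*(-8) + 43/41)² = ((2*(-8 + 0)/(-4))*(-8) + 43/41)² = ((2*(-¼)*(-8))*(-8) + 43/41)² = (4*(-8) + 43/41)² = (-32 + 43/41)² = (-1269/41)² = 1610361/1681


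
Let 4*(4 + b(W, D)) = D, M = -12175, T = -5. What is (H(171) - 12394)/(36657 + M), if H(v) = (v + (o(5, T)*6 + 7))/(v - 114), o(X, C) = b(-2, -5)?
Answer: -1412623/2790948 ≈ -0.50614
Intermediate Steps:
b(W, D) = -4 + D/4
o(X, C) = -21/4 (o(X, C) = -4 + (1/4)*(-5) = -4 - 5/4 = -21/4)
H(v) = (-49/2 + v)/(-114 + v) (H(v) = (v + (-21/4*6 + 7))/(v - 114) = (v + (-63/2 + 7))/(-114 + v) = (v - 49/2)/(-114 + v) = (-49/2 + v)/(-114 + v))
(H(171) - 12394)/(36657 + M) = ((-49/2 + 171)/(-114 + 171) - 12394)/(36657 - 12175) = ((293/2)/57 - 12394)/24482 = ((1/57)*(293/2) - 12394)*(1/24482) = (293/114 - 12394)*(1/24482) = -1412623/114*1/24482 = -1412623/2790948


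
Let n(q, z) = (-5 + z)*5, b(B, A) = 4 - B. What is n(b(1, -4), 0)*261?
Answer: -6525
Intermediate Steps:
n(q, z) = -25 + 5*z
n(b(1, -4), 0)*261 = (-25 + 5*0)*261 = (-25 + 0)*261 = -25*261 = -6525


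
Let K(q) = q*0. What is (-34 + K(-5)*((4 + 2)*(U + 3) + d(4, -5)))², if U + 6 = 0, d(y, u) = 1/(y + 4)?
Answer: 1156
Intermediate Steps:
K(q) = 0
d(y, u) = 1/(4 + y)
U = -6 (U = -6 + 0 = -6)
(-34 + K(-5)*((4 + 2)*(U + 3) + d(4, -5)))² = (-34 + 0*((4 + 2)*(-6 + 3) + 1/(4 + 4)))² = (-34 + 0*(6*(-3) + 1/8))² = (-34 + 0*(-18 + ⅛))² = (-34 + 0*(-143/8))² = (-34 + 0)² = (-34)² = 1156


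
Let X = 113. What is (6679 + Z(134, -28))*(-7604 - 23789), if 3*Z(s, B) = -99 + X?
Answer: -629461043/3 ≈ -2.0982e+8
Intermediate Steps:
Z(s, B) = 14/3 (Z(s, B) = (-99 + 113)/3 = (1/3)*14 = 14/3)
(6679 + Z(134, -28))*(-7604 - 23789) = (6679 + 14/3)*(-7604 - 23789) = (20051/3)*(-31393) = -629461043/3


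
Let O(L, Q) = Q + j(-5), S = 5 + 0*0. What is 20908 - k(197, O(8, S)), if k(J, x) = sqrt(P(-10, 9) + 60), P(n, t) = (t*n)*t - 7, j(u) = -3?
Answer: 20908 - I*sqrt(757) ≈ 20908.0 - 27.514*I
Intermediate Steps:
S = 5 (S = 5 + 0 = 5)
O(L, Q) = -3 + Q (O(L, Q) = Q - 3 = -3 + Q)
P(n, t) = -7 + n*t**2 (P(n, t) = (n*t)*t - 7 = n*t**2 - 7 = -7 + n*t**2)
k(J, x) = I*sqrt(757) (k(J, x) = sqrt((-7 - 10*9**2) + 60) = sqrt((-7 - 10*81) + 60) = sqrt((-7 - 810) + 60) = sqrt(-817 + 60) = sqrt(-757) = I*sqrt(757))
20908 - k(197, O(8, S)) = 20908 - I*sqrt(757)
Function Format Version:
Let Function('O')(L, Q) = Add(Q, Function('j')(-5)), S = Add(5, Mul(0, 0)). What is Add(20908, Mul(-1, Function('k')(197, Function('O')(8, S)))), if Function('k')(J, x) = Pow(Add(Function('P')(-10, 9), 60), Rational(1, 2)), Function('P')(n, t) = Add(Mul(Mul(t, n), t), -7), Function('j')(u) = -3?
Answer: Add(20908, Mul(-1, I, Pow(757, Rational(1, 2)))) ≈ Add(20908., Mul(-27.514, I))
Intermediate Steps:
S = 5 (S = Add(5, 0) = 5)
Function('O')(L, Q) = Add(-3, Q) (Function('O')(L, Q) = Add(Q, -3) = Add(-3, Q))
Function('P')(n, t) = Add(-7, Mul(n, Pow(t, 2))) (Function('P')(n, t) = Add(Mul(Mul(n, t), t), -7) = Add(Mul(n, Pow(t, 2)), -7) = Add(-7, Mul(n, Pow(t, 2))))
Function('k')(J, x) = Mul(I, Pow(757, Rational(1, 2))) (Function('k')(J, x) = Pow(Add(Add(-7, Mul(-10, Pow(9, 2))), 60), Rational(1, 2)) = Pow(Add(Add(-7, Mul(-10, 81)), 60), Rational(1, 2)) = Pow(Add(Add(-7, -810), 60), Rational(1, 2)) = Pow(Add(-817, 60), Rational(1, 2)) = Pow(-757, Rational(1, 2)) = Mul(I, Pow(757, Rational(1, 2))))
Add(20908, Mul(-1, Function('k')(197, Function('O')(8, S)))) = Add(20908, Mul(-1, Mul(I, Pow(757, Rational(1, 2))))) = Add(20908, Mul(-1, I, Pow(757, Rational(1, 2))))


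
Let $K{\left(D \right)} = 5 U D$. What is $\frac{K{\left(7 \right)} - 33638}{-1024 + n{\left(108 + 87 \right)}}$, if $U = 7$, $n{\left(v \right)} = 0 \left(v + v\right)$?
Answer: $\frac{33393}{1024} \approx 32.61$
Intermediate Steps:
$n{\left(v \right)} = 0$ ($n{\left(v \right)} = 0 \cdot 2 v = 0$)
$K{\left(D \right)} = 35 D$ ($K{\left(D \right)} = 5 \cdot 7 D = 35 D$)
$\frac{K{\left(7 \right)} - 33638}{-1024 + n{\left(108 + 87 \right)}} = \frac{35 \cdot 7 - 33638}{-1024 + 0} = \frac{245 - 33638}{-1024} = \left(-33393\right) \left(- \frac{1}{1024}\right) = \frac{33393}{1024}$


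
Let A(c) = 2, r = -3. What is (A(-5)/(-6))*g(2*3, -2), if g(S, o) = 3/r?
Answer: ⅓ ≈ 0.33333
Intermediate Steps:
g(S, o) = -1 (g(S, o) = 3/(-3) = 3*(-⅓) = -1)
(A(-5)/(-6))*g(2*3, -2) = (2/(-6))*(-1) = (2*(-⅙))*(-1) = -⅓*(-1) = ⅓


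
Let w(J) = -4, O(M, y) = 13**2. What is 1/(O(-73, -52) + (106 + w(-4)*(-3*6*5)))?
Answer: 1/635 ≈ 0.0015748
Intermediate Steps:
O(M, y) = 169
1/(O(-73, -52) + (106 + w(-4)*(-3*6*5))) = 1/(169 + (106 - 4*(-3*6)*5)) = 1/(169 + (106 - (-72)*5)) = 1/(169 + (106 - 4*(-90))) = 1/(169 + (106 + 360)) = 1/(169 + 466) = 1/635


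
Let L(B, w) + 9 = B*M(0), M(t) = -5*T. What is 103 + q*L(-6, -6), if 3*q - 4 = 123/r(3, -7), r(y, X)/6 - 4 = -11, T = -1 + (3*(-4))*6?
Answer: -9553/14 ≈ -682.36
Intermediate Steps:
T = -73 (T = -1 - 12*6 = -1 - 72 = -73)
M(t) = 365 (M(t) = -5*(-73) = 365)
r(y, X) = -42 (r(y, X) = 24 + 6*(-11) = 24 - 66 = -42)
L(B, w) = -9 + 365*B (L(B, w) = -9 + B*365 = -9 + 365*B)
q = 5/14 (q = 4/3 + (123/(-42))/3 = 4/3 + (123*(-1/42))/3 = 4/3 + (⅓)*(-41/14) = 4/3 - 41/42 = 5/14 ≈ 0.35714)
103 + q*L(-6, -6) = 103 + 5*(-9 + 365*(-6))/14 = 103 + 5*(-9 - 2190)/14 = 103 + (5/14)*(-2199) = 103 - 10995/14 = -9553/14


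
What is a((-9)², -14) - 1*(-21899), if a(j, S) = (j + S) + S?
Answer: 21952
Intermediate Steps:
a(j, S) = j + 2*S (a(j, S) = (S + j) + S = j + 2*S)
a((-9)², -14) - 1*(-21899) = ((-9)² + 2*(-14)) - 1*(-21899) = (81 - 28) + 21899 = 53 + 21899 = 21952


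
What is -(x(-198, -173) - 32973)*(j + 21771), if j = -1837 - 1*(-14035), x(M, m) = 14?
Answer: 1119584271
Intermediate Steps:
j = 12198 (j = -1837 + 14035 = 12198)
-(x(-198, -173) - 32973)*(j + 21771) = -(14 - 32973)*(12198 + 21771) = -(-32959)*33969 = -1*(-1119584271) = 1119584271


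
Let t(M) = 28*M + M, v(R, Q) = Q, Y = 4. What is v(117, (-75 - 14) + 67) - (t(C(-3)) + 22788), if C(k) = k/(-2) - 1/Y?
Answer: -91385/4 ≈ -22846.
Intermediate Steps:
C(k) = -1/4 - k/2 (C(k) = k/(-2) - 1/4 = k*(-1/2) - 1*1/4 = -k/2 - 1/4 = -1/4 - k/2)
t(M) = 29*M
v(117, (-75 - 14) + 67) - (t(C(-3)) + 22788) = ((-75 - 14) + 67) - (29*(-1/4 - 1/2*(-3)) + 22788) = (-89 + 67) - (29*(-1/4 + 3/2) + 22788) = -22 - (29*(5/4) + 22788) = -22 - (145/4 + 22788) = -22 - 1*91297/4 = -22 - 91297/4 = -91385/4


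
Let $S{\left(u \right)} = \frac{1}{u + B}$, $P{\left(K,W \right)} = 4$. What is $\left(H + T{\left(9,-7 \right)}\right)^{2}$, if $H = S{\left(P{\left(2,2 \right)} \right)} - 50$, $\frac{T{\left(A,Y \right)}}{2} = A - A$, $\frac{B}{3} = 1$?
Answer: $\frac{121801}{49} \approx 2485.7$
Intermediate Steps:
$B = 3$ ($B = 3 \cdot 1 = 3$)
$S{\left(u \right)} = \frac{1}{3 + u}$ ($S{\left(u \right)} = \frac{1}{u + 3} = \frac{1}{3 + u}$)
$T{\left(A,Y \right)} = 0$ ($T{\left(A,Y \right)} = 2 \left(A - A\right) = 2 \cdot 0 = 0$)
$H = - \frac{349}{7}$ ($H = \frac{1}{3 + 4} - 50 = \frac{1}{7} - 50 = - \frac{349}{7} \approx -49.857$)
$\left(H + T{\left(9,-7 \right)}\right)^{2} = \left(- \frac{349}{7} + 0\right)^{2} = \left(- \frac{349}{7}\right)^{2} = \frac{121801}{49}$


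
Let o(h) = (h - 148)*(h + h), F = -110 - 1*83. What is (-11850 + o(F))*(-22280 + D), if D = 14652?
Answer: -913651328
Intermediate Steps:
F = -193 (F = -110 - 83 = -193)
o(h) = 2*h*(-148 + h) (o(h) = (-148 + h)*(2*h) = 2*h*(-148 + h))
(-11850 + o(F))*(-22280 + D) = (-11850 + 2*(-193)*(-148 - 193))*(-22280 + 14652) = (-11850 + 2*(-193)*(-341))*(-7628) = (-11850 + 131626)*(-7628) = 119776*(-7628) = -913651328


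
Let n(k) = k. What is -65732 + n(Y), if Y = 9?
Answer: -65723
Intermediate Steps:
-65732 + n(Y) = -65732 + 9 = -65723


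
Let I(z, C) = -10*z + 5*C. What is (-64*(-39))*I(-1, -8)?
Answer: -74880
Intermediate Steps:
(-64*(-39))*I(-1, -8) = (-64*(-39))*(-10*(-1) + 5*(-8)) = 2496*(10 - 40) = 2496*(-30) = -74880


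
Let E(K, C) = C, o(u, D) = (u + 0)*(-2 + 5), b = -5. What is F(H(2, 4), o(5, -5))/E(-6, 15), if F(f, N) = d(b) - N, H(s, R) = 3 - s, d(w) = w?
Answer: -4/3 ≈ -1.3333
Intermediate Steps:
o(u, D) = 3*u (o(u, D) = u*3 = 3*u)
F(f, N) = -5 - N
F(H(2, 4), o(5, -5))/E(-6, 15) = (-5 - 3*5)/15 = (-5 - 1*15)*(1/15) = (-5 - 15)*(1/15) = -20*1/15 = -4/3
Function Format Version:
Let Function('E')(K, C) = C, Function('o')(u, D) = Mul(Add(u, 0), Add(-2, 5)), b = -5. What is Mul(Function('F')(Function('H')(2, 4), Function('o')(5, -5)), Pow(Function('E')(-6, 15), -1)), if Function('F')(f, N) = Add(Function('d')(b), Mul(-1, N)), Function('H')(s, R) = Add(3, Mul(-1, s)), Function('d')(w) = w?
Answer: Rational(-4, 3) ≈ -1.3333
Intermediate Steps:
Function('o')(u, D) = Mul(3, u) (Function('o')(u, D) = Mul(u, 3) = Mul(3, u))
Function('F')(f, N) = Add(-5, Mul(-1, N))
Mul(Function('F')(Function('H')(2, 4), Function('o')(5, -5)), Pow(Function('E')(-6, 15), -1)) = Mul(Add(-5, Mul(-1, Mul(3, 5))), Pow(15, -1)) = Mul(Add(-5, Mul(-1, 15)), Rational(1, 15)) = Mul(Add(-5, -15), Rational(1, 15)) = Mul(-20, Rational(1, 15)) = Rational(-4, 3)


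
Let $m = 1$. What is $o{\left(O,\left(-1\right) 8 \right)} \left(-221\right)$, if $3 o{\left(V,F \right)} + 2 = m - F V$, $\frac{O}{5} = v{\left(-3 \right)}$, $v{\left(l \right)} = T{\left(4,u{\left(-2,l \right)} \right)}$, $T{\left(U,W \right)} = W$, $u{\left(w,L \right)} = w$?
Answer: $5967$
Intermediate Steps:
$v{\left(l \right)} = -2$
$O = -10$ ($O = 5 \left(-2\right) = -10$)
$o{\left(V,F \right)} = - \frac{1}{3} - \frac{F V}{3}$ ($o{\left(V,F \right)} = - \frac{2}{3} + \frac{1 - F V}{3} = - \frac{2}{3} - \left(- \frac{1}{3} + \frac{F V}{3}\right) = - \frac{1}{3} - \frac{F V}{3}$)
$o{\left(O,\left(-1\right) 8 \right)} \left(-221\right) = \left(- \frac{1}{3} - \frac{1}{3} \left(\left(-1\right) 8\right) \left(-10\right)\right) \left(-221\right) = \left(- \frac{1}{3} - \left(- \frac{8}{3}\right) \left(-10\right)\right) \left(-221\right) = \left(- \frac{1}{3} - \frac{80}{3}\right) \left(-221\right) = \left(-27\right) \left(-221\right) = 5967$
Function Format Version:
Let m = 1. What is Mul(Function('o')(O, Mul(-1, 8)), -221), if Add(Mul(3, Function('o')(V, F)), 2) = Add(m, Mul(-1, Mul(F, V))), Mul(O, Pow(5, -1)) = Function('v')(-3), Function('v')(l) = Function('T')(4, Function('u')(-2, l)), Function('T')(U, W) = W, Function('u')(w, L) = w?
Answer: 5967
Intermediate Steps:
Function('v')(l) = -2
O = -10 (O = Mul(5, -2) = -10)
Function('o')(V, F) = Add(Rational(-1, 3), Mul(Rational(-1, 3), F, V)) (Function('o')(V, F) = Add(Rational(-2, 3), Mul(Rational(1, 3), Add(1, Mul(-1, Mul(F, V))))) = Add(Rational(-2, 3), Mul(Rational(1, 3), Add(1, Mul(-1, F, V)))) = Add(Rational(-2, 3), Add(Rational(1, 3), Mul(Rational(-1, 3), F, V))) = Add(Rational(-1, 3), Mul(Rational(-1, 3), F, V)))
Mul(Function('o')(O, Mul(-1, 8)), -221) = Mul(Add(Rational(-1, 3), Mul(Rational(-1, 3), Mul(-1, 8), -10)), -221) = Mul(Add(Rational(-1, 3), Mul(Rational(-1, 3), -8, -10)), -221) = Mul(Add(Rational(-1, 3), Rational(-80, 3)), -221) = Mul(-27, -221) = 5967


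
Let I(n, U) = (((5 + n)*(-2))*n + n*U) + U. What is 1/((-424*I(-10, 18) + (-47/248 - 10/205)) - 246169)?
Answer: -10168/1373506031 ≈ -7.4030e-6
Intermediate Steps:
I(n, U) = U + U*n + n*(-10 - 2*n) (I(n, U) = ((-10 - 2*n)*n + U*n) + U = (n*(-10 - 2*n) + U*n) + U = (U*n + n*(-10 - 2*n)) + U = U + U*n + n*(-10 - 2*n))
1/((-424*I(-10, 18) + (-47/248 - 10/205)) - 246169) = 1/((-424*(18 - 10*(-10) - 2*(-10)² + 18*(-10)) + (-47/248 - 10/205)) - 246169) = 1/((-424*(18 + 100 - 2*100 - 180) + (-47*1/248 - 10*1/205)) - 246169) = 1/((-424*(18 + 100 - 200 - 180) + (-47/248 - 2/41)) - 246169) = 1/((-424*(-262) - 2423/10168) - 246169) = 1/((111088 - 2423/10168) - 246169) = 1/(1129540361/10168 - 246169) = 1/(-1373506031/10168) = -10168/1373506031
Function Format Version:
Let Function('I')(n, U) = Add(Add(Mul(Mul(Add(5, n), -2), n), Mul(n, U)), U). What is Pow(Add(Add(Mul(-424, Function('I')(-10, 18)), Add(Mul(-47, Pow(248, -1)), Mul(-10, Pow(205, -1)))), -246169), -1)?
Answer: Rational(-10168, 1373506031) ≈ -7.4030e-6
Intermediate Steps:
Function('I')(n, U) = Add(U, Mul(U, n), Mul(n, Add(-10, Mul(-2, n)))) (Function('I')(n, U) = Add(Add(Mul(Add(-10, Mul(-2, n)), n), Mul(U, n)), U) = Add(Add(Mul(n, Add(-10, Mul(-2, n))), Mul(U, n)), U) = Add(Add(Mul(U, n), Mul(n, Add(-10, Mul(-2, n)))), U) = Add(U, Mul(U, n), Mul(n, Add(-10, Mul(-2, n)))))
Pow(Add(Add(Mul(-424, Function('I')(-10, 18)), Add(Mul(-47, Pow(248, -1)), Mul(-10, Pow(205, -1)))), -246169), -1) = Pow(Add(Add(Mul(-424, Add(18, Mul(-10, -10), Mul(-2, Pow(-10, 2)), Mul(18, -10))), Add(Mul(-47, Pow(248, -1)), Mul(-10, Pow(205, -1)))), -246169), -1) = Pow(Add(Add(Mul(-424, Add(18, 100, Mul(-2, 100), -180)), Add(Mul(-47, Rational(1, 248)), Mul(-10, Rational(1, 205)))), -246169), -1) = Pow(Add(Add(Mul(-424, Add(18, 100, -200, -180)), Add(Rational(-47, 248), Rational(-2, 41))), -246169), -1) = Pow(Add(Add(Mul(-424, -262), Rational(-2423, 10168)), -246169), -1) = Pow(Add(Add(111088, Rational(-2423, 10168)), -246169), -1) = Pow(Add(Rational(1129540361, 10168), -246169), -1) = Pow(Rational(-1373506031, 10168), -1) = Rational(-10168, 1373506031)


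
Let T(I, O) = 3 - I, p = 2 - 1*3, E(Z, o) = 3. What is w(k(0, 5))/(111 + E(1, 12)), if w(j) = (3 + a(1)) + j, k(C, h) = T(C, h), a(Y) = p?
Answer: 5/114 ≈ 0.043860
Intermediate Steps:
p = -1 (p = 2 - 3 = -1)
a(Y) = -1
k(C, h) = 3 - C
w(j) = 2 + j (w(j) = (3 - 1) + j = 2 + j)
w(k(0, 5))/(111 + E(1, 12)) = (2 + (3 - 1*0))/(111 + 3) = (2 + (3 + 0))/114 = (2 + 3)/114 = (1/114)*5 = 5/114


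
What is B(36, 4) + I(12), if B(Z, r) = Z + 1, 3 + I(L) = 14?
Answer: 48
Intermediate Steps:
I(L) = 11 (I(L) = -3 + 14 = 11)
B(Z, r) = 1 + Z
B(36, 4) + I(12) = (1 + 36) + 11 = 37 + 11 = 48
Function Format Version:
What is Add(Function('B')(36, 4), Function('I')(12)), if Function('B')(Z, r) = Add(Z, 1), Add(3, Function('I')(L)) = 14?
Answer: 48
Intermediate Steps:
Function('I')(L) = 11 (Function('I')(L) = Add(-3, 14) = 11)
Function('B')(Z, r) = Add(1, Z)
Add(Function('B')(36, 4), Function('I')(12)) = Add(Add(1, 36), 11) = Add(37, 11) = 48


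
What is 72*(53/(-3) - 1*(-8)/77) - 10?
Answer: -98138/77 ≈ -1274.5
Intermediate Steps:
72*(53/(-3) - 1*(-8)/77) - 10 = 72*(53*(-1/3) + 8*(1/77)) - 10 = 72*(-53/3 + 8/77) - 10 = 72*(-4057/231) - 10 = -97368/77 - 10 = -98138/77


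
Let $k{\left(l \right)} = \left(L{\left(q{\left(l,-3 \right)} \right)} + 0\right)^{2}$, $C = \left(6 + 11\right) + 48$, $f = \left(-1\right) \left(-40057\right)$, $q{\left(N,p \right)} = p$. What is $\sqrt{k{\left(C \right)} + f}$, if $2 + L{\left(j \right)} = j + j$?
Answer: $\sqrt{40121} \approx 200.3$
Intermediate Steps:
$f = 40057$
$C = 65$ ($C = 17 + 48 = 65$)
$L{\left(j \right)} = -2 + 2 j$ ($L{\left(j \right)} = -2 + \left(j + j\right) = -2 + 2 j$)
$k{\left(l \right)} = 64$ ($k{\left(l \right)} = \left(\left(-2 + 2 \left(-3\right)\right) + 0\right)^{2} = \left(\left(-2 - 6\right) + 0\right)^{2} = \left(-8 + 0\right)^{2} = \left(-8\right)^{2} = 64$)
$\sqrt{k{\left(C \right)} + f} = \sqrt{64 + 40057} = \sqrt{40121}$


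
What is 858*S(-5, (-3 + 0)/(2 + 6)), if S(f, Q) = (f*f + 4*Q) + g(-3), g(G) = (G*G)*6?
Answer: 66495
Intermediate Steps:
g(G) = 6*G² (g(G) = G²*6 = 6*G²)
S(f, Q) = 54 + f² + 4*Q (S(f, Q) = (f*f + 4*Q) + 6*(-3)² = (f² + 4*Q) + 6*9 = (f² + 4*Q) + 54 = 54 + f² + 4*Q)
858*S(-5, (-3 + 0)/(2 + 6)) = 858*(54 + (-5)² + 4*((-3 + 0)/(2 + 6))) = 858*(54 + 25 + 4*(-3/8)) = 858*(54 + 25 - 3/2) = 858*(155/2) = 66495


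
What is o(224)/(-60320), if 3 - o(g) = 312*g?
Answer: 13977/12064 ≈ 1.1586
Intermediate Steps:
o(g) = 3 - 312*g
o(224)/(-60320) = (3 - 312*224)/(-60320) = (3 - 69888)*(-1/60320) = -69885*(-1/60320) = 13977/12064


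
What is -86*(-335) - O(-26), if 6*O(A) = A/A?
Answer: 172859/6 ≈ 28810.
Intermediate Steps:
O(A) = ⅙ (O(A) = (A/A)/6 = (⅙)*1 = ⅙)
-86*(-335) - O(-26) = -86*(-335) - 1*⅙ = 28810 - ⅙ = 172859/6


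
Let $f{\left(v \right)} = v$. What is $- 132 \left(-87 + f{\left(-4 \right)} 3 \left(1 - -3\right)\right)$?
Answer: $17820$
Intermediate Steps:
$- 132 \left(-87 + f{\left(-4 \right)} 3 \left(1 - -3\right)\right) = - 132 \left(-87 + \left(-4\right) 3 \left(1 - -3\right)\right) = - 132 \left(-87 - 12 \left(1 + 3\right)\right) = - 132 \left(-87 - 48\right) = \left(-132\right) \left(-135\right) = 17820$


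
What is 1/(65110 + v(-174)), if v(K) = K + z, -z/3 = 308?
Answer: 1/64012 ≈ 1.5622e-5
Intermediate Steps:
z = -924 (z = -3*308 = -924)
v(K) = -924 + K (v(K) = K - 924 = -924 + K)
1/(65110 + v(-174)) = 1/(65110 + (-924 - 174)) = 1/(65110 - 1098) = 1/64012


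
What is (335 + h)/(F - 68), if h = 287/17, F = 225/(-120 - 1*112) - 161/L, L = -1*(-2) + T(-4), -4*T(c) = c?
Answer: -4163472/1451035 ≈ -2.8693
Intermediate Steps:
T(c) = -c/4
L = 3 (L = -1*(-2) - 1/4*(-4) = 2 + 1 = 3)
F = -38027/696 (F = 225/(-120 - 1*112) - 161/3 = 225/(-120 - 112) - 161*1/3 = 225/(-232) - 161/3 = 225*(-1/232) - 161/3 = -225/232 - 161/3 = -38027/696 ≈ -54.636)
h = 287/17 (h = 287*(1/17) = 287/17 ≈ 16.882)
(335 + h)/(F - 68) = (335 + 287/17)/(-38027/696 - 68) = 5982/(17*(-85355/696)) = (5982/17)*(-696/85355) = -4163472/1451035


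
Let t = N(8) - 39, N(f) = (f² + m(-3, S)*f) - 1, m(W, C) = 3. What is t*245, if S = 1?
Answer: 11760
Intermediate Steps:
N(f) = -1 + f² + 3*f (N(f) = (f² + 3*f) - 1 = -1 + f² + 3*f)
t = 48 (t = (-1 + 8² + 3*8) - 39 = (-1 + 64 + 24) - 39 = 87 - 39 = 48)
t*245 = 48*245 = 11760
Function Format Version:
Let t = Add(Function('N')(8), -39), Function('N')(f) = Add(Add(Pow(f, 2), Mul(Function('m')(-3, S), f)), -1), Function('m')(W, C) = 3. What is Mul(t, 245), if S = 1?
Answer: 11760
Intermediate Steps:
Function('N')(f) = Add(-1, Pow(f, 2), Mul(3, f)) (Function('N')(f) = Add(Add(Pow(f, 2), Mul(3, f)), -1) = Add(-1, Pow(f, 2), Mul(3, f)))
t = 48 (t = Add(Add(-1, Pow(8, 2), Mul(3, 8)), -39) = Add(Add(-1, 64, 24), -39) = Add(87, -39) = 48)
Mul(t, 245) = Mul(48, 245) = 11760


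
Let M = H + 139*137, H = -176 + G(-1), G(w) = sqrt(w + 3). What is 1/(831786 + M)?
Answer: 850653/723610526407 - sqrt(2)/723610526407 ≈ 1.1756e-6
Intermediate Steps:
G(w) = sqrt(3 + w)
H = -176 + sqrt(2) (H = -176 + sqrt(3 - 1) = -176 + sqrt(2) ≈ -174.59)
M = 18867 + sqrt(2) (M = (-176 + sqrt(2)) + 139*137 = (-176 + sqrt(2)) + 19043 = 18867 + sqrt(2) ≈ 18868.)
1/(831786 + M) = 1/(831786 + (18867 + sqrt(2))) = 1/(850653 + sqrt(2))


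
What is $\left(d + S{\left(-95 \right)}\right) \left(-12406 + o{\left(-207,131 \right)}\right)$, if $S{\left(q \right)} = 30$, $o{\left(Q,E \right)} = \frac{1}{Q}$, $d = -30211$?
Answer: $\frac{77506105783}{207} \approx 3.7443 \cdot 10^{8}$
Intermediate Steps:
$\left(d + S{\left(-95 \right)}\right) \left(-12406 + o{\left(-207,131 \right)}\right) = \left(-30211 + 30\right) \left(-12406 + \frac{1}{-207}\right) = - 30181 \left(-12406 - \frac{1}{207}\right) = \left(-30181\right) \left(- \frac{2568043}{207}\right) = \frac{77506105783}{207}$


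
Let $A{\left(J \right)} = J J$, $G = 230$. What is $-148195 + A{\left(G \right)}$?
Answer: $-95295$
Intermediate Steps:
$A{\left(J \right)} = J^{2}$
$-148195 + A{\left(G \right)} = -148195 + 230^{2} = -148195 + 52900 = -95295$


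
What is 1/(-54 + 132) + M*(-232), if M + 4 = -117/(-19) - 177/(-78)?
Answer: -1522133/1482 ≈ -1027.1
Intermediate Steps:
M = 2187/494 (M = -4 + (-117/(-19) - 177/(-78)) = -4 + (-117*(-1/19) - 177*(-1/78)) = -4 + (117/19 + 59/26) = -4 + 4163/494 = 2187/494 ≈ 4.4271)
1/(-54 + 132) + M*(-232) = 1/(-54 + 132) + (2187/494)*(-232) = 1/78 - 253692/247 = -1522133/1482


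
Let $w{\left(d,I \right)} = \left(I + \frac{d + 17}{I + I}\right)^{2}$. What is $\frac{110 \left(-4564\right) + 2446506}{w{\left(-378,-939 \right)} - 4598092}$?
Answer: $- \frac{6857906023944}{13108482492767} \approx -0.52317$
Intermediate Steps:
$w{\left(d,I \right)} = \left(I + \frac{17 + d}{2 I}\right)^{2}$
$\frac{110 \left(-4564\right) + 2446506}{w{\left(-378,-939 \right)} - 4598092} = \frac{110 \left(-4564\right) + 2446506}{\frac{\left(17 - 378 + 2 \left(-939\right)^{2}\right)^{2}}{4 \cdot 881721} - 4598092} = \frac{-502040 + 2446506}{\frac{1}{4} \cdot \frac{1}{881721} \left(17 - 378 + 2 \cdot 881721\right)^{2} - 4598092} = \frac{1944466}{\frac{1}{4} \cdot \frac{1}{881721} \left(17 - 378 + 1763442\right)^{2} - 4598092} = \frac{1944466}{\frac{1}{4} \cdot \frac{1}{881721} \cdot 1763081^{2} - 4598092} = \frac{1944466}{\frac{1}{4} \cdot \frac{1}{881721} \cdot 3108454612561 - 4598092} = \frac{1944466}{\frac{3108454612561}{3526884} - 4598092} = \frac{1944466}{- \frac{13108482492767}{3526884}} = 1944466 \left(- \frac{3526884}{13108482492767}\right) = - \frac{6857906023944}{13108482492767}$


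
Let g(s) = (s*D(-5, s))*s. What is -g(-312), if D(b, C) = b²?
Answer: -2433600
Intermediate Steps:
g(s) = 25*s² (g(s) = (s*(-5)²)*s = (s*25)*s = (25*s)*s = 25*s²)
-g(-312) = -25*(-312)² = -25*97344 = -1*2433600 = -2433600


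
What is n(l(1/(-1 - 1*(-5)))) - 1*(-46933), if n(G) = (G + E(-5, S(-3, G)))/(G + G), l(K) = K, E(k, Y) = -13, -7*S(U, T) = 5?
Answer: 93815/2 ≈ 46908.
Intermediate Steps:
S(U, T) = -5/7 (S(U, T) = -⅐*5 = -5/7)
n(G) = (-13 + G)/(2*G) (n(G) = (G - 13)/(G + G) = (-13 + G)/((2*G)) = (-13 + G)*(1/(2*G)) = (-13 + G)/(2*G))
n(l(1/(-1 - 1*(-5)))) - 1*(-46933) = (-13 + 1/(-1 - 1*(-5)))/(2*(1/(-1 - 1*(-5)))) - 1*(-46933) = (-13 + 1/(-1 + 5))/(2*(1/(-1 + 5))) + 46933 = (-13 + 1/4)/(2*(1/4)) + 46933 = (-13 + ¼)/(2*(¼)) + 46933 = (½)*4*(-51/4) + 46933 = -51/2 + 46933 = 93815/2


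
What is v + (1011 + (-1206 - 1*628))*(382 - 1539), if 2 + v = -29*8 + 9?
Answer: 951986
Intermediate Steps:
v = -225 (v = -2 + (-29*8 + 9) = -2 + (-232 + 9) = -2 - 223 = -225)
v + (1011 + (-1206 - 1*628))*(382 - 1539) = -225 + (1011 + (-1206 - 1*628))*(382 - 1539) = -225 + (1011 + (-1206 - 628))*(-1157) = -225 + (1011 - 1834)*(-1157) = -225 - 823*(-1157) = -225 + 952211 = 951986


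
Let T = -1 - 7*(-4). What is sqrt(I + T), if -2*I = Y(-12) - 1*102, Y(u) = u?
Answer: 2*sqrt(21) ≈ 9.1651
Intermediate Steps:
T = 27 (T = -1 + 28 = 27)
I = 57 (I = -(-12 - 1*102)/2 = -(-12 - 102)/2 = -1/2*(-114) = 57)
sqrt(I + T) = sqrt(57 + 27) = sqrt(84) = 2*sqrt(21)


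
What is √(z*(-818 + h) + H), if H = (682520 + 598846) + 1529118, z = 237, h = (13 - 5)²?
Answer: √2631786 ≈ 1622.3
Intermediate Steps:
h = 64 (h = 8² = 64)
H = 2810484 (H = 1281366 + 1529118 = 2810484)
√(z*(-818 + h) + H) = √(237*(-818 + 64) + 2810484) = √(237*(-754) + 2810484) = √(-178698 + 2810484) = √2631786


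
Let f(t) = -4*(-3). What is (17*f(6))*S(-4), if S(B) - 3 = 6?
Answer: 1836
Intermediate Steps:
f(t) = 12
S(B) = 9 (S(B) = 3 + 6 = 9)
(17*f(6))*S(-4) = (17*12)*9 = 204*9 = 1836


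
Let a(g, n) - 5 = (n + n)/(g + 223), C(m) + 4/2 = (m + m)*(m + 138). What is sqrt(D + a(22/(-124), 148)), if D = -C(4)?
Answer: I*sqrt(23913431905)/4605 ≈ 33.581*I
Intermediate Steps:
C(m) = -2 + 2*m*(138 + m) (C(m) = -2 + (m + m)*(m + 138) = -2 + (2*m)*(138 + m) = -2 + 2*m*(138 + m))
a(g, n) = 5 + 2*n/(223 + g) (a(g, n) = 5 + (n + n)/(g + 223) = 5 + (2*n)/(223 + g) = 5 + 2*n/(223 + g))
D = -1134 (D = -(-2 + 2*4**2 + 276*4) = -(-2 + 2*16 + 1104) = -(-2 + 32 + 1104) = -1*1134 = -1134)
sqrt(D + a(22/(-124), 148)) = sqrt(-1134 + (1115 + 2*148 + 5*(22/(-124)))/(223 + 22/(-124))) = sqrt(-1134 + (1115 + 296 + 5*(22*(-1/124)))/(223 + 22*(-1/124))) = sqrt(-1134 + (1115 + 296 + 5*(-11/62))/(223 - 11/62)) = sqrt(-1134 + (1115 + 296 - 55/62)/(13815/62)) = sqrt(-1134 + (62/13815)*(87427/62)) = sqrt(-1134 + 87427/13815) = sqrt(-15578783/13815) = I*sqrt(23913431905)/4605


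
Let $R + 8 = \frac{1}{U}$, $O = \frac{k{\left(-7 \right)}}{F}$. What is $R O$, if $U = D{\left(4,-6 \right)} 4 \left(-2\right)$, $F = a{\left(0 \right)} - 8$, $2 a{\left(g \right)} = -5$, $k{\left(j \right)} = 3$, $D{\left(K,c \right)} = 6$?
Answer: $\frac{55}{24} \approx 2.2917$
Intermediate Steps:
$a{\left(g \right)} = - \frac{5}{2}$ ($a{\left(g \right)} = \frac{1}{2} \left(-5\right) = - \frac{5}{2}$)
$F = - \frac{21}{2}$ ($F = - \frac{5}{2} - 8 = - \frac{21}{2} \approx -10.5$)
$U = -48$ ($U = 6 \cdot 4 \left(-2\right) = 6 \left(-8\right) = -48$)
$O = - \frac{2}{7}$ ($O = \frac{3}{- \frac{21}{2}} = 3 \left(- \frac{2}{21}\right) = - \frac{2}{7} \approx -0.28571$)
$R = - \frac{385}{48}$ ($R = -8 + \frac{1}{-48} = -8 - \frac{1}{48} = - \frac{385}{48} \approx -8.0208$)
$R O = \left(- \frac{385}{48}\right) \left(- \frac{2}{7}\right) = \frac{55}{24}$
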